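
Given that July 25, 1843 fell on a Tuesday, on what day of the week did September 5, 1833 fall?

Thursday

Count forward from the earlier date (September 5, 1833) to the later (July 25, 1843):
From September 5, 1833 to September 5, 1842: 9 years, of which 2 contain a Feb 29 — 7×365 + 2×366 = 3287 days.
September 1842: 30 − 5 = 25 days remain.
Then 9 full months totalling 273 days.
July 1–25, 1843: 25 days.
Residual: 323 days.
Total: 3610 days.
3610 mod 7 = 5, so 5 days before Tuesday is Thursday.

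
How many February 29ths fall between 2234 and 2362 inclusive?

31

Years divisible by 4: 2236, 2240, …, 2360 — 32 in all.
Of these, 2300 is divisible by 100 but not 400, so not leap.
Leap years: 32 − 1 = 31.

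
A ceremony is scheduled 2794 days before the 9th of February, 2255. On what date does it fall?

the 17th of June, 2247

Count 2794 days before February 9, 2255:
From June 17, 2247 to June 17, 2254: 7 years, of which 2 contain a Feb 29 — 5×365 + 2×366 = 2557 days.
June 2254: 30 − 17 = 13 days remain.
Then July (31), August (31), September (30), October (31), November (30), December (31), January (31): 31 + 31 + 30 + 31 + 30 + 31 + 31 = 215 days.
February 1–9, 2255: 9 days (2255 is not a leap year).
Residual: 237 days.
Total: 2794 days.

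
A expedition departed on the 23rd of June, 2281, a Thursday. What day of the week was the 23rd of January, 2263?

Friday

Count forward from the earlier date (January 23, 2263) to the later (June 23, 2281):
From January 23, 2263 to January 23, 2281: 18 years, of which 5 contain a Feb 29 — 13×365 + 5×366 = 6575 days.
January 2281: 31 − 23 = 8 days remain.
Then February 2281 (28), March (31), April (30), May (31): 28 + 31 + 30 + 31 = 120 days.
June 1–23, 2281: 23 days.
Residual: 151 days.
Total: 6726 days.
6726 mod 7 = 6, so 6 days before Thursday is Friday.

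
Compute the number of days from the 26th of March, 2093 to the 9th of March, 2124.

11305

From March 26, 2093 to March 26, 2123: 30 years, of which 6 contain a Feb 29 — 24×365 + 6×366 = 10956 days.
(2100 is not a leap year (divisible by 100 but not 400).)
March 2123: 31 − 26 = 5 days remain.
Then 11 full months totalling 335 days.
March 1–9, 2124: 9 days.
Residual: 349 days.
Total: 11305 days.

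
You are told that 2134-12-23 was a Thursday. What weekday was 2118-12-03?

Saturday

Count forward from the earlier date (December 3, 2118) to the later (December 23, 2134):
From December 3, 2118 to December 3, 2134: 16 years, of which 4 contain a Feb 29 — 12×365 + 4×366 = 5844 days.
Within December 2134: 23 − 3 = 20 days.
Total: 5864 days.
5864 mod 7 = 5, so 5 days before Thursday is Saturday.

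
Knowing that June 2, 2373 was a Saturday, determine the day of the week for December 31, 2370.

Thursday

Count forward from the earlier date (December 31, 2370) to the later (June 2, 2373):
Day-of-year of December 31, 2370: 365.
Day-of-year of June 2, 2373: 153.
2370 has 365 days, so 365 − 365 = 0 days remain in 2370.
Full years: 2371: 365; 2372: 366. Sum = 731.
Total: 0 + 731 + 153 = 884 days.
884 mod 7 = 2, so 2 days before Saturday is Thursday.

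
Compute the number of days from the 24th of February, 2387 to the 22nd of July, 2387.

148

February 2387: 28 − 24 = 4 days remain (2387 is not a leap year, so February has 28 days).
Then March (31), April (30), May (31), June (30): 31 + 30 + 31 + 30 = 122 days.
July 1–22, 2387: 22 days.
Total: 4 + 122 + 22 = 148 days.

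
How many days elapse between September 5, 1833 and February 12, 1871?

13674

Day-of-year of September 5, 1833: 248.
Day-of-year of February 12, 1871: 43.
1833 has 365 days, so 365 − 248 = 117 days remain in 1833.
Full years 1834–1870: 28 common + 9 leap = 28×365 + 9×366 = 13514 days.
Total: 117 + 13514 + 43 = 13674 days.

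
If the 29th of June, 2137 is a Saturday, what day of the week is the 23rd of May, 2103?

Count forward from the earlier date (May 23, 2103) to the later (June 29, 2137):
From May 23, 2103 to May 23, 2137: 34 years, of which 9 contain a Feb 29 — 25×365 + 9×366 = 12419 days.
May 2137: 31 − 23 = 8 days remain.
June 1–29, 2137: 29 days.
Residual: 37 days.
Total: 12456 days.
12456 mod 7 = 3, so 3 days before Saturday is Wednesday.

Wednesday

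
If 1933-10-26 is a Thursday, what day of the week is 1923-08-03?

Friday

Count forward from the earlier date (August 3, 1923) to the later (October 26, 1933):
From August 3, 1923 to August 3, 1933: 10 years, of which 3 contain a Feb 29 — 7×365 + 3×366 = 3653 days.
August 1933: 31 − 3 = 28 days remain.
Then September (30): 30 days.
October 1–26, 1933: 26 days.
Residual: 84 days.
Total: 3737 days.
3737 mod 7 = 6, so 6 days before Thursday is Friday.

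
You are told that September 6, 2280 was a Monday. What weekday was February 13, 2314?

Friday

From September 6, 2280 to September 6, 2313: 33 years, of which 7 contain a Feb 29 — 26×365 + 7×366 = 12052 days.
(2300 is not a leap year (divisible by 100 but not 400).)
September 2313: 30 − 6 = 24 days remain.
Then October (31), November (30), December (31), January (31): 31 + 30 + 31 + 31 = 123 days.
February 1–13, 2314: 13 days (2314 is not a leap year).
Residual: 160 days.
Total: 12212 days.
12212 mod 7 = 4, so 4 days after Monday is Friday.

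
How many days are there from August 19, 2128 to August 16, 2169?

Day-of-year of August 19, 2128: 232.
Day-of-year of August 16, 2169: 228.
2128 has 366 days, so 366 − 232 = 134 days remain in 2128.
Full years 2129–2168: 30 common + 10 leap = 30×365 + 10×366 = 14610 days.
Total: 134 + 14610 + 228 = 14972 days.

14972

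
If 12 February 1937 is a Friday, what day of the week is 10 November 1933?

Count forward from the earlier date (November 10, 1933) to the later (February 12, 1937):
November 10, 1933 → November 10, 1934: 365 days.
November 10, 1934 → November 10, 1935: 365 days.
November 10, 1935 → November 10, 1936: 366 days (1936 is a leap year).
November 1936: 30 − 10 = 20 days remain.
Then December (31), January (31): 31 + 31 = 62 days.
February 1–12, 1937: 12 days (1937 is not a leap year).
Residual: 94 days.
Total: 1190 days.
1190 is a multiple of 7, so 10 November 1933 falls on the same weekday: Friday.

Friday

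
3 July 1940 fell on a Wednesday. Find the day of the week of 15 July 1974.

From July 3, 1940 to July 3, 1974: 34 years, of which 8 contain a Feb 29 — 26×365 + 8×366 = 12418 days.
Within July 1974: 15 − 3 = 12 days.
Total: 12430 days.
12430 mod 7 = 5, so 5 days after Wednesday is Monday.

Monday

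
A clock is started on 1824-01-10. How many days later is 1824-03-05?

January 1824: 31 − 10 = 21 days remain.
Then February 1824 (29): 29 days.
March 1–5, 1824: 5 days.
Total: 21 + 29 + 5 = 55 days.

55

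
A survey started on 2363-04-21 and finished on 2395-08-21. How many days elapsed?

11810

From April 21, 2363 to April 21, 2395: 32 years, of which 8 contain a Feb 29 — 24×365 + 8×366 = 11688 days.
April 2395: 30 − 21 = 9 days remain.
Then May (31), June (30), July (31): 31 + 30 + 31 = 92 days.
August 1–21, 2395: 21 days.
Residual: 122 days.
Total: 11810 days.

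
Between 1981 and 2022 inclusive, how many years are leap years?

10

Years divisible by 4 in [1981, 2022]: 1984, 1988, 1992, 1996, 2000, 2004, 2008, 2012, 2016, 2020.
2000 is divisible by 400, so still leap.
No century exceptions apply. Count: 10.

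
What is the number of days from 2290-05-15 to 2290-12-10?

May 2290: 31 − 15 = 16 days remain.
Then June (30), July (31), August (31), September (30), October (31), November (30): 30 + 31 + 31 + 30 + 31 + 30 = 183 days.
December 1–10, 2290: 10 days.
Total: 16 + 183 + 10 = 209 days.

209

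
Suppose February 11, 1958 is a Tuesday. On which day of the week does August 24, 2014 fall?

Sunday

Day-of-year of February 11, 1958: 42.
Day-of-year of August 24, 2014: 236.
1958 has 365 days, so 365 − 42 = 323 days remain in 1958.
Full years 1959–2013: 41 common + 14 leap = 41×365 + 14×366 = 20089 days.
Total: 323 + 20089 + 236 = 20648 days.
20648 mod 7 = 5, so 5 days after Tuesday is Sunday.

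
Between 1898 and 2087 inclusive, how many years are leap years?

46

Years divisible by 4: 1900, 1904, …, 2084 — 47 in all.
Of these, 1900 is divisible by 100 but not 400, so not leap.
2000 is divisible by 400, so still leap.
Leap years: 47 − 1 = 46.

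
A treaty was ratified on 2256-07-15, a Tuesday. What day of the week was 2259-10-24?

Monday

Day-of-year of July 15, 2256: 197.
Day-of-year of October 24, 2259: 297.
2256 has 366 days, so 366 − 197 = 169 days remain in 2256.
Full years: 2257: 365; 2258: 365. Sum = 730.
Total: 169 + 730 + 297 = 1196 days.
1196 mod 7 = 6, so 6 days after Tuesday is Monday.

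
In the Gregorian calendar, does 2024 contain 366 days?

Yes

2024 is a leap year.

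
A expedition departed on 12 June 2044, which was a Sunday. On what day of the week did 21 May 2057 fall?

Monday

From June 12, 2044 to June 12, 2056: 12 years, of which 3 contain a Feb 29 — 9×365 + 3×366 = 4383 days.
June 2056: 30 − 12 = 18 days remain.
Then 10 full months totalling 304 days.
May 1–21, 2057: 21 days.
Residual: 343 days.
Total: 4726 days.
4726 mod 7 = 1, so 1 day after Sunday is Monday.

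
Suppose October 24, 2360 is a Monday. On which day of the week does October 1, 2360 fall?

Saturday

Count forward from the earlier date (October 1, 2360) to the later (October 24, 2360):
Within October 2360: 24 − 1 = 23 days.
23 mod 7 = 2, so 2 days before Monday is Saturday.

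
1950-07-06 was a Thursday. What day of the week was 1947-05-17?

Count forward from the earlier date (May 17, 1947) to the later (July 6, 1950):
Day-of-year of May 17, 1947: 137.
Day-of-year of July 6, 1950: 187.
1947 has 365 days, so 365 − 137 = 228 days remain in 1947.
Full years: 1948: 366; 1949: 365. Sum = 731.
Total: 228 + 731 + 187 = 1146 days.
1146 mod 7 = 5, so 5 days before Thursday is Saturday.

Saturday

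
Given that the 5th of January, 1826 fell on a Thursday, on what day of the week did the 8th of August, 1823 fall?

Count forward from the earlier date (August 8, 1823) to the later (January 5, 1826):
Day-of-year of August 8, 1823: 220.
Day-of-year of January 5, 1826: 5.
1823 has 365 days, so 365 − 220 = 145 days remain in 1823.
Full years: 1824: 366; 1825: 365. Sum = 731.
Total: 145 + 731 + 5 = 881 days.
881 mod 7 = 6, so 6 days before Thursday is Friday.

Friday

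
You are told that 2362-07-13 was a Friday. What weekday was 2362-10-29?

July 2362: 31 − 13 = 18 days remain.
Then August (31), September (30): 31 + 30 = 61 days.
October 1–29, 2362: 29 days.
Total: 18 + 61 + 29 = 108 days.
108 mod 7 = 3, so 3 days after Friday is Monday.

Monday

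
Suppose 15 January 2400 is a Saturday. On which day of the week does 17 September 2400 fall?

January 2400: 31 − 15 = 16 days remain.
Then February 2400 (29), March (31), April (30), May (31), June (30), July (31), August (31): 29 + 31 + 30 + 31 + 30 + 31 + 31 = 213 days.
September 1–17, 2400: 17 days.
Total: 16 + 213 + 17 = 246 days.
246 mod 7 = 1, so 1 day after Saturday is Sunday.

Sunday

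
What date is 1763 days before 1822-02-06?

1817-04-10

Count 1763 days before February 6, 1822:
April 10, 1817 → April 10, 1818: 365 days.
April 10, 1818 → April 10, 1819: 365 days.
April 10, 1819 → April 10, 1820: 366 days (1820 is a leap year).
April 10, 1820 → April 10, 1821: 365 days.
April 1821: 30 − 10 = 20 days remain.
Then 9 full months totalling 276 days.
February 1–6, 1822: 6 days (1822 is not a leap year).
Residual: 302 days.
Total: 1763 days.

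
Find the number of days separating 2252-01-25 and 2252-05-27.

January 2252: 31 − 25 = 6 days remain.
Then February 2252 (29), March (31), April (30): 29 + 31 + 30 = 90 days.
May 1–27, 2252: 27 days.
Total: 6 + 90 + 27 = 123 days.

123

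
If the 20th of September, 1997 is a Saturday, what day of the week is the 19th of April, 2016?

Tuesday

Day-of-year of September 20, 1997: 263.
Day-of-year of April 19, 2016: 110.
1997 has 365 days, so 365 − 263 = 102 days remain in 1997.
Full years 1998–2015: 14 common + 4 leap = 14×365 + 4×366 = 6574 days.
Total: 102 + 6574 + 110 = 6786 days.
6786 mod 7 = 3, so 3 days after Saturday is Tuesday.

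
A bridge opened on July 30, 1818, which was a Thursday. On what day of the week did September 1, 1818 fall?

July 1818: 31 − 30 = 1 day remains.
Then August (31): 31 days.
September 1, 1818: 1 day.
Total: 1 + 31 + 1 = 33 days.
33 mod 7 = 5, so 5 days after Thursday is Tuesday.

Tuesday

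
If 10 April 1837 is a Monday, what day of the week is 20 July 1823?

Count forward from the earlier date (July 20, 1823) to the later (April 10, 1837):
From July 20, 1823 to July 20, 1836: 13 years, of which 4 contain a Feb 29 — 9×365 + 4×366 = 4749 days.
July 1836: 31 − 20 = 11 days remain.
Then August (31), September (30), October (31), November (30), December (31), January (31), February 1837 (28), March (31): 31 + 30 + 31 + 30 + 31 + 31 + 28 + 31 = 243 days.
April 1–10, 1837: 10 days.
Residual: 264 days.
Total: 5013 days.
5013 mod 7 = 1, so 1 day before Monday is Sunday.

Sunday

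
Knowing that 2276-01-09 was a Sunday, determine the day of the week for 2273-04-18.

Friday

Count forward from the earlier date (April 18, 2273) to the later (January 9, 2276):
April 18, 2273 → April 18, 2274: 365 days.
April 18, 2274 → April 18, 2275: 365 days.
April 2275: 30 − 18 = 12 days remain.
Then May (31), June (30), July (31), August (31), September (30), October (31), November (30), December (31): 31 + 30 + 31 + 31 + 30 + 31 + 30 + 31 = 245 days.
January 1–9, 2276: 9 days.
Residual: 266 days.
Total: 996 days.
996 mod 7 = 2, so 2 days before Sunday is Friday.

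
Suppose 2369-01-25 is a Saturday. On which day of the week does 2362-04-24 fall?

Tuesday

Count forward from the earlier date (April 24, 2362) to the later (January 25, 2369):
Day-of-year of April 24, 2362: 114.
Day-of-year of January 25, 2369: 25.
2362 has 365 days, so 365 − 114 = 251 days remain in 2362.
Full years: 2363: 365; 2364: 366; 2365: 365; 2366: 365; 2367: 365; 2368: 366. Sum = 2192.
Total: 251 + 2192 + 25 = 2468 days.
2468 mod 7 = 4, so 4 days before Saturday is Tuesday.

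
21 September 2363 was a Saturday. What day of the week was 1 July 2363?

Monday

Count forward from the earlier date (July 1, 2363) to the later (September 21, 2363):
July 2363: 31 − 1 = 30 days remain.
Then August (31): 31 days.
September 1–21, 2363: 21 days.
Total: 30 + 31 + 21 = 82 days.
82 mod 7 = 5, so 5 days before Saturday is Monday.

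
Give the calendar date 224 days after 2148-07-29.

2149-03-10

Count 224 days after July 29, 2148:
July 2148: 31 − 29 = 2 days remain.
Then August (31), September (30), October (31), November (30), December (31), January (31), February 2149 (28): 31 + 30 + 31 + 30 + 31 + 31 + 28 = 212 days.
March 1–10, 2149: 10 days.
Total: 2 + 212 + 10 = 224 days.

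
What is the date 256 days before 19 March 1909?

6 July 1908

Count 256 days before March 19, 1909:
Day-of-year of July 6, 1908: 188.
Day-of-year of March 19, 1909: 78.
1908 has 366 days, so 366 − 188 = 178 days remain in 1908.
Total: 178 + 78 = 256 days.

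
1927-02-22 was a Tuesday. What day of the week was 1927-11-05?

February 1927: 28 − 22 = 6 days remain (1927 is not a leap year, so February has 28 days).
Then March (31), April (30), May (31), June (30), July (31), August (31), September (30), October (31): 31 + 30 + 31 + 30 + 31 + 31 + 30 + 31 = 245 days.
November 1–5, 1927: 5 days.
Total: 6 + 245 + 5 = 256 days.
256 mod 7 = 4, so 4 days after Tuesday is Saturday.

Saturday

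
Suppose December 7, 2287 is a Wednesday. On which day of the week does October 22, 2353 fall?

Thursday

Day-of-year of December 7, 2287: 341.
Day-of-year of October 22, 2353: 295.
2287 has 365 days, so 365 − 341 = 24 days remain in 2287.
Full years 2288–2352: 49 common + 16 leap = 49×365 + 16×366 = 23741 days.
Total: 24 + 23741 + 295 = 24060 days.
24060 mod 7 = 1, so 1 day after Wednesday is Thursday.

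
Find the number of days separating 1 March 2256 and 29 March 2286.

10985

Day-of-year of March 1, 2256: 61.
Day-of-year of March 29, 2286: 88.
2256 has 366 days, so 366 − 61 = 305 days remain in 2256.
Full years 2257–2285: 22 common + 7 leap = 22×365 + 7×366 = 10592 days.
Total: 305 + 10592 + 88 = 10985 days.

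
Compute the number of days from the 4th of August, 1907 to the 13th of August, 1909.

740

Day-of-year of August 4, 1907: 216.
Day-of-year of August 13, 1909: 225.
1907 has 365 days, so 365 − 216 = 149 days remain in 1907.
Full years: 1908: 366. Sum = 366.
Total: 149 + 366 + 225 = 740 days.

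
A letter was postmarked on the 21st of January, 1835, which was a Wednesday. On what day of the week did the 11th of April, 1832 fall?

Wednesday

Count forward from the earlier date (April 11, 1832) to the later (January 21, 1835):
Day-of-year of April 11, 1832: 102.
Day-of-year of January 21, 1835: 21.
1832 has 366 days, so 366 − 102 = 264 days remain in 1832.
Full years: 1833: 365; 1834: 365. Sum = 730.
Total: 264 + 730 + 21 = 1015 days.
1015 is a multiple of 7, so the 11th of April, 1832 falls on the same weekday: Wednesday.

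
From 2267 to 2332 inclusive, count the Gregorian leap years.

Years divisible by 4: 2268, 2272, …, 2332 — 17 in all.
Of these, 2300 is divisible by 100 but not 400, so not leap.
Leap years: 17 − 1 = 16.

16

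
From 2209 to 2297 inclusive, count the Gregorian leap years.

22

Years divisible by 4: 2212, 2216, …, 2296 — 22 in all.
No century exceptions apply. Count: 22.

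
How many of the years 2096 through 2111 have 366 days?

Years divisible by 4 in [2096, 2111]: 2096, 2100, 2104, 2108.
Of these, 2100 is divisible by 100 but not 400, so not leap.
Leap years: 4 − 1 = 3.

3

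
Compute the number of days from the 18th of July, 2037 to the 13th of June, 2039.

695

Day-of-year of July 18, 2037: 199.
Day-of-year of June 13, 2039: 164.
2037 has 365 days, so 365 − 199 = 166 days remain in 2037.
Full years: 2038: 365. Sum = 365.
Total: 166 + 365 + 164 = 695 days.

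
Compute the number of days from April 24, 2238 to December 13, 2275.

From April 24, 2238 to April 24, 2275: 37 years, of which 9 contain a Feb 29 — 28×365 + 9×366 = 13514 days.
April 2275: 30 − 24 = 6 days remain.
Then May (31), June (30), July (31), August (31), September (30), October (31), November (30): 31 + 30 + 31 + 31 + 30 + 31 + 30 = 214 days.
December 1–13, 2275: 13 days.
Residual: 233 days.
Total: 13747 days.

13747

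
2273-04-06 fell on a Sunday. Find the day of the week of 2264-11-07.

Monday

Count forward from the earlier date (November 7, 2264) to the later (April 6, 2273):
Day-of-year of November 7, 2264: 312.
Day-of-year of April 6, 2273: 96.
2264 has 366 days, so 366 − 312 = 54 days remain in 2264.
Full years 2265–2272: 6 common + 2 leap = 6×365 + 2×366 = 2922 days.
Total: 54 + 2922 + 96 = 3072 days.
3072 mod 7 = 6, so 6 days before Sunday is Monday.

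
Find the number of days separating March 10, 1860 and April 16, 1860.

37

March 1860: 31 − 10 = 21 days remain.
April 1–16, 1860: 16 days.
Total: 21 + 16 = 37 days.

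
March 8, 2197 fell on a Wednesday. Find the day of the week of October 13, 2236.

From March 8, 2197 to March 8, 2236: 39 years, of which 9 contain a Feb 29 — 30×365 + 9×366 = 14244 days.
(2200 is not a leap year (divisible by 100 but not 400).)
March 2236: 31 − 8 = 23 days remain.
Then April (30), May (31), June (30), July (31), August (31), September (30): 30 + 31 + 30 + 31 + 31 + 30 = 183 days.
October 1–13, 2236: 13 days.
Residual: 219 days.
Total: 14463 days.
14463 mod 7 = 1, so 1 day after Wednesday is Thursday.

Thursday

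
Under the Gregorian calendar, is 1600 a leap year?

1600 is a leap year (divisible by 400).

Yes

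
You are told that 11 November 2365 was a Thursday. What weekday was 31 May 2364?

Count forward from the earlier date (May 31, 2364) to the later (November 11, 2365):
May 31, 2364 → May 31, 2365: 365 days.
May 2365: 31 − 31 = 0 days remain.
Then June (30), July (31), August (31), September (30), October (31): 30 + 31 + 31 + 30 + 31 = 153 days.
November 1–11, 2365: 11 days.
Residual: 164 days.
Total: 529 days.
529 mod 7 = 4, so 4 days before Thursday is Sunday.

Sunday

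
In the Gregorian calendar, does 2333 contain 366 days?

No

2333 is not a leap year.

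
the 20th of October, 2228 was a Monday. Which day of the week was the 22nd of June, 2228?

Sunday

Count forward from the earlier date (June 22, 2228) to the later (October 20, 2228):
June 2228: 30 − 22 = 8 days remain.
Then July (31), August (31), September (30): 31 + 31 + 30 = 92 days.
October 1–20, 2228: 20 days.
Total: 8 + 92 + 20 = 120 days.
120 mod 7 = 1, so 1 day before Monday is Sunday.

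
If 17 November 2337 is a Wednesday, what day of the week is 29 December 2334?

Count forward from the earlier date (December 29, 2334) to the later (November 17, 2337):
December 29, 2334 → December 29, 2335: 365 days.
December 29, 2335 → December 29, 2336: 366 days (2336 is a leap year).
December 2336: 31 − 29 = 2 days remain.
Then 10 full months totalling 304 days.
November 1–17, 2337: 17 days.
Residual: 323 days.
Total: 1054 days.
1054 mod 7 = 4, so 4 days before Wednesday is Saturday.

Saturday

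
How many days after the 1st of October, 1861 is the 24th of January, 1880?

From October 1, 1861 to October 1, 1879: 18 years, of which 4 contain a Feb 29 — 14×365 + 4×366 = 6574 days.
October 1879: 31 − 1 = 30 days remain.
Then November (30), December (31): 30 + 31 = 61 days.
January 1–24, 1880: 24 days.
Residual: 115 days.
Total: 6689 days.

6689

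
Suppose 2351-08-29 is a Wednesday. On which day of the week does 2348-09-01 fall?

Wednesday

Count forward from the earlier date (September 1, 2348) to the later (August 29, 2351):
Day-of-year of September 1, 2348: 245.
Day-of-year of August 29, 2351: 241.
2348 has 366 days, so 366 − 245 = 121 days remain in 2348.
Full years: 2349: 365; 2350: 365. Sum = 730.
Total: 121 + 730 + 241 = 1092 days.
1092 is a multiple of 7, so 2348-09-01 falls on the same weekday: Wednesday.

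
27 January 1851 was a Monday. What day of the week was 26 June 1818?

Friday

Count forward from the earlier date (June 26, 1818) to the later (January 27, 1851):
Day-of-year of June 26, 1818: 177.
Day-of-year of January 27, 1851: 27.
1818 has 365 days, so 365 − 177 = 188 days remain in 1818.
Full years 1819–1850: 24 common + 8 leap = 24×365 + 8×366 = 11688 days.
Total: 188 + 11688 + 27 = 11903 days.
11903 mod 7 = 3, so 3 days before Monday is Friday.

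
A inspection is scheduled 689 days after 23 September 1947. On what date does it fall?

12 August 1949

Count 689 days after September 23, 1947:
Day-of-year of September 23, 1947: 266.
Day-of-year of August 12, 1949: 224.
1947 has 365 days, so 365 − 266 = 99 days remain in 1947.
Full years: 1948: 366. Sum = 366.
Total: 99 + 366 + 224 = 689 days.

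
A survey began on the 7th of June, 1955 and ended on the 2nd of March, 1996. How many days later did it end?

Day-of-year of June 7, 1955: 158.
Day-of-year of March 2, 1996: 62.
1955 has 365 days, so 365 − 158 = 207 days remain in 1955.
Full years 1956–1995: 30 common + 10 leap = 30×365 + 10×366 = 14610 days.
Total: 207 + 14610 + 62 = 14879 days.

14879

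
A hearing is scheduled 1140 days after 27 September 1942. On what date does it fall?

10 November 1945

Count 1140 days after September 27, 1942:
Day-of-year of September 27, 1942: 270.
Day-of-year of November 10, 1945: 314.
1942 has 365 days, so 365 − 270 = 95 days remain in 1942.
Full years: 1943: 365; 1944: 366. Sum = 731.
Total: 95 + 731 + 314 = 1140 days.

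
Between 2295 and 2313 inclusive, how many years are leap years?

Years divisible by 4 in [2295, 2313]: 2296, 2300, 2304, 2308, 2312.
Of these, 2300 is divisible by 100 but not 400, so not leap.
Leap years: 5 − 1 = 4.

4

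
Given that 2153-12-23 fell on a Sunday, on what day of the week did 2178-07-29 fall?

Day-of-year of December 23, 2153: 357.
Day-of-year of July 29, 2178: 210.
2153 has 365 days, so 365 − 357 = 8 days remain in 2153.
Full years 2154–2177: 18 common + 6 leap = 18×365 + 6×366 = 8766 days.
Total: 8 + 8766 + 210 = 8984 days.
8984 mod 7 = 3, so 3 days after Sunday is Wednesday.

Wednesday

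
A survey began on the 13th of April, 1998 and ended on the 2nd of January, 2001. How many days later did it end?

995

Day-of-year of April 13, 1998: 103.
Day-of-year of January 2, 2001: 2.
1998 has 365 days, so 365 − 103 = 262 days remain in 1998.
Full years: 1999: 365; 2000: 366. Sum = 731.
Total: 262 + 731 + 2 = 995 days.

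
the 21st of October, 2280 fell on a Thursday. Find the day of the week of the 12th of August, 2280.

Count forward from the earlier date (August 12, 2280) to the later (October 21, 2280):
August 2280: 31 − 12 = 19 days remain.
Then September (30): 30 days.
October 1–21, 2280: 21 days.
Total: 19 + 30 + 21 = 70 days.
70 is a multiple of 7, so the 12th of August, 2280 falls on the same weekday: Thursday.

Thursday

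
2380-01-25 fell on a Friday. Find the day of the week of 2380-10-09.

Thursday

January 2380: 31 − 25 = 6 days remain.
Then February 2380 (29), March (31), April (30), May (31), June (30), July (31), August (31), September (30): 29 + 31 + 30 + 31 + 30 + 31 + 31 + 30 = 243 days.
October 1–9, 2380: 9 days.
Total: 6 + 243 + 9 = 258 days.
258 mod 7 = 6, so 6 days after Friday is Thursday.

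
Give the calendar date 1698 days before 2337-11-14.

2333-03-22

Count 1698 days before November 14, 2337:
March 22, 2333 → March 22, 2334: 365 days.
March 22, 2334 → March 22, 2335: 365 days.
March 22, 2335 → March 22, 2336: 366 days (2336 is a leap year).
March 22, 2336 → March 22, 2337: 365 days.
March 2337: 31 − 22 = 9 days remain.
Then April (30), May (31), June (30), July (31), August (31), September (30), October (31): 30 + 31 + 30 + 31 + 31 + 30 + 31 = 214 days.
November 1–14, 2337: 14 days.
Residual: 237 days.
Total: 1698 days.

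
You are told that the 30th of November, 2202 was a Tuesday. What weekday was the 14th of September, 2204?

November 30, 2202 → November 30, 2203: 365 days.
November 2203: 30 − 30 = 0 days remain.
Then 9 full months totalling 275 days.
September 1–14, 2204: 14 days.
Residual: 289 days.
Total: 654 days.
654 mod 7 = 3, so 3 days after Tuesday is Friday.

Friday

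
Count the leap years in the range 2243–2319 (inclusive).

Years divisible by 4: 2244, 2248, …, 2316 — 19 in all.
Of these, 2300 is divisible by 100 but not 400, so not leap.
Leap years: 19 − 1 = 18.

18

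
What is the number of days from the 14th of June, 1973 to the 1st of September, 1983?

Day-of-year of June 14, 1973: 165.
Day-of-year of September 1, 1983: 244.
1973 has 365 days, so 365 − 165 = 200 days remain in 1973.
Full years 1974–1982: 7 common + 2 leap = 7×365 + 2×366 = 3287 days.
Total: 200 + 3287 + 244 = 3731 days.

3731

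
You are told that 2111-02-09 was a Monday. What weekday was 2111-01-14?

Wednesday

Count forward from the earlier date (January 14, 2111) to the later (February 9, 2111):
January 2111: 31 − 14 = 17 days remain.
February 1–9, 2111: 9 days (2111 is not a leap year).
Total: 17 + 9 = 26 days.
26 mod 7 = 5, so 5 days before Monday is Wednesday.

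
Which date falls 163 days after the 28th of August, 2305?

the 7th of February, 2306

Count 163 days after August 28, 2305:
Day-of-year of August 28, 2305: 240.
Day-of-year of February 7, 2306: 38.
2305 has 365 days, so 365 − 240 = 125 days remain in 2305.
Total: 125 + 38 = 163 days.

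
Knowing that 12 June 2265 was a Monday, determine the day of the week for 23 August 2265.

Wednesday

June 2265: 30 − 12 = 18 days remain.
Then July (31): 31 days.
August 1–23, 2265: 23 days.
Total: 18 + 31 + 23 = 72 days.
72 mod 7 = 2, so 2 days after Monday is Wednesday.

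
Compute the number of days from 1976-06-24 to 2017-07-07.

Day-of-year of June 24, 1976: 176.
Day-of-year of July 7, 2017: 188.
1976 has 366 days, so 366 − 176 = 190 days remain in 1976.
Full years 1977–2016: 30 common + 10 leap = 30×365 + 10×366 = 14610 days.
Total: 190 + 14610 + 188 = 14988 days.

14988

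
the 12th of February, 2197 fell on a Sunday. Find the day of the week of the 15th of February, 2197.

Within February 2197: 15 − 12 = 3 days.
3 mod 7 = 3, so 3 days after Sunday is Wednesday.

Wednesday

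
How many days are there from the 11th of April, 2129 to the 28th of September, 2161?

11858

From April 11, 2129 to April 11, 2161: 32 years, of which 8 contain a Feb 29 — 24×365 + 8×366 = 11688 days.
April 2161: 30 − 11 = 19 days remain.
Then May (31), June (30), July (31), August (31): 31 + 30 + 31 + 31 = 123 days.
September 1–28, 2161: 28 days.
Residual: 170 days.
Total: 11858 days.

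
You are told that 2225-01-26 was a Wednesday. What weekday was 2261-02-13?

Wednesday

From January 26, 2225 to January 26, 2261: 36 years, of which 9 contain a Feb 29 — 27×365 + 9×366 = 13149 days.
January 2261: 31 − 26 = 5 days remain.
February 1–13, 2261: 13 days (2261 is not a leap year).
Residual: 18 days.
Total: 13167 days.
13167 is a multiple of 7, so 2261-02-13 falls on the same weekday: Wednesday.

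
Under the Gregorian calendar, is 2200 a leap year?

No

2200 is not a leap year (divisible by 100 but not 400).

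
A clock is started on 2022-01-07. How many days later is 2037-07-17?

5670

Day-of-year of January 7, 2022: 7.
Day-of-year of July 17, 2037: 198.
2022 has 365 days, so 365 − 7 = 358 days remain in 2022.
Full years 2023–2036: 10 common + 4 leap = 10×365 + 4×366 = 5114 days.
Total: 358 + 5114 + 198 = 5670 days.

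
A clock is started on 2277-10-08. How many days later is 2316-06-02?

14116

From October 8, 2277 to October 8, 2315: 38 years, of which 8 contain a Feb 29 — 30×365 + 8×366 = 13878 days.
(2300 is not a leap year (divisible by 100 but not 400).)
October 2315: 31 − 8 = 23 days remain.
Then November (30), December (31), January (31), February 2316 (29), March (31), April (30), May (31): 30 + 31 + 31 + 29 + 31 + 30 + 31 = 213 days.
June 1–2, 2316: 2 days.
Residual: 238 days.
Total: 14116 days.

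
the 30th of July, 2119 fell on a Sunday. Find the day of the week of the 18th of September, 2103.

Count forward from the earlier date (September 18, 2103) to the later (July 30, 2119):
Day-of-year of September 18, 2103: 261.
Day-of-year of July 30, 2119: 211.
2103 has 365 days, so 365 − 261 = 104 days remain in 2103.
Full years 2104–2118: 11 common + 4 leap = 11×365 + 4×366 = 5479 days.
Total: 104 + 5479 + 211 = 5794 days.
5794 mod 7 = 5, so 5 days before Sunday is Tuesday.

Tuesday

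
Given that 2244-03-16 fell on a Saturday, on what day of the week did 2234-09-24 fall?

Wednesday

Count forward from the earlier date (September 24, 2234) to the later (March 16, 2244):
Day-of-year of September 24, 2234: 267.
Day-of-year of March 16, 2244: 76.
2234 has 365 days, so 365 − 267 = 98 days remain in 2234.
Full years 2235–2243: 7 common + 2 leap = 7×365 + 2×366 = 3287 days.
Total: 98 + 3287 + 76 = 3461 days.
3461 mod 7 = 3, so 3 days before Saturday is Wednesday.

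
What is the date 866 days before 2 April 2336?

18 November 2333

Count 866 days before April 2, 2336:
Day-of-year of November 18, 2333: 322.
Day-of-year of April 2, 2336: 93.
2333 has 365 days, so 365 − 322 = 43 days remain in 2333.
Full years: 2334: 365; 2335: 365. Sum = 730.
Total: 43 + 730 + 93 = 866 days.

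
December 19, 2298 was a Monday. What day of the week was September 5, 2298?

Count forward from the earlier date (September 5, 2298) to the later (December 19, 2298):
September 2298: 30 − 5 = 25 days remain.
Then October (31), November (30): 31 + 30 = 61 days.
December 1–19, 2298: 19 days.
Total: 25 + 61 + 19 = 105 days.
105 is a multiple of 7, so September 5, 2298 falls on the same weekday: Monday.

Monday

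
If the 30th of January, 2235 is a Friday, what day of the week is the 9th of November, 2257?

From January 30, 2235 to January 30, 2257: 22 years, of which 6 contain a Feb 29 — 16×365 + 6×366 = 8036 days.
January 2257: 31 − 30 = 1 day remains.
Then 9 full months totalling 273 days.
November 1–9, 2257: 9 days.
Residual: 283 days.
Total: 8319 days.
8319 mod 7 = 3, so 3 days after Friday is Monday.

Monday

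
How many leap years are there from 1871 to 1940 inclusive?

Years divisible by 4: 1872, 1876, …, 1940 — 18 in all.
Of these, 1900 is divisible by 100 but not 400, so not leap.
Leap years: 18 − 1 = 17.

17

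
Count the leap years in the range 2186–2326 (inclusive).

33

Years divisible by 4: 2188, 2192, …, 2324 — 35 in all.
Of these, 2200, 2300 are divisible by 100 but not 400, so not leap.
Leap years: 35 − 2 = 33.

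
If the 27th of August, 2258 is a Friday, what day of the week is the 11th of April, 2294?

Day-of-year of August 27, 2258: 239.
Day-of-year of April 11, 2294: 101.
2258 has 365 days, so 365 − 239 = 126 days remain in 2258.
Full years 2259–2293: 26 common + 9 leap = 26×365 + 9×366 = 12784 days.
Total: 126 + 12784 + 101 = 13011 days.
13011 mod 7 = 5, so 5 days after Friday is Wednesday.

Wednesday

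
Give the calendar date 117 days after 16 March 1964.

11 July 1964

Count 117 days after March 16, 1964:
March 1964: 31 − 16 = 15 days remain.
Then April (30), May (31), June (30): 30 + 31 + 30 = 91 days.
July 1–11, 1964: 11 days.
Total: 15 + 91 + 11 = 117 days.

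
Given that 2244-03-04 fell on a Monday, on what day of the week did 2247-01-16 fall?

March 4, 2244 → March 4, 2245: 365 days.
March 4, 2245 → March 4, 2246: 365 days.
March 2246: 31 − 4 = 27 days remain.
Then 9 full months totalling 275 days.
January 1–16, 2247: 16 days.
Residual: 318 days.
Total: 1048 days.
1048 mod 7 = 5, so 5 days after Monday is Saturday.

Saturday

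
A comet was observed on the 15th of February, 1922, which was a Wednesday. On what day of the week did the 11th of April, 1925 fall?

Day-of-year of February 15, 1922: 46.
Day-of-year of April 11, 1925: 101.
1922 has 365 days, so 365 − 46 = 319 days remain in 1922.
Full years: 1923: 365; 1924: 366. Sum = 731.
Total: 319 + 731 + 101 = 1151 days.
1151 mod 7 = 3, so 3 days after Wednesday is Saturday.

Saturday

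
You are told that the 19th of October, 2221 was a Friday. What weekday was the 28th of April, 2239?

Sunday

Day-of-year of October 19, 2221: 292.
Day-of-year of April 28, 2239: 118.
2221 has 365 days, so 365 − 292 = 73 days remain in 2221.
Full years 2222–2238: 13 common + 4 leap = 13×365 + 4×366 = 6209 days.
Total: 73 + 6209 + 118 = 6400 days.
6400 mod 7 = 2, so 2 days after Friday is Sunday.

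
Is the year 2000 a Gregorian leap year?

2000 is a leap year (divisible by 400).

Yes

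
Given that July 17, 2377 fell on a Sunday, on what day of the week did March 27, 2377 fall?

Sunday

Count forward from the earlier date (March 27, 2377) to the later (July 17, 2377):
March 2377: 31 − 27 = 4 days remain.
Then April (30), May (31), June (30): 30 + 31 + 30 = 91 days.
July 1–17, 2377: 17 days.
Total: 4 + 91 + 17 = 112 days.
112 is a multiple of 7, so March 27, 2377 falls on the same weekday: Sunday.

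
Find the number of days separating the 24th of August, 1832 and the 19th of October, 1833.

August 24, 1832 → August 24, 1833: 365 days.
August 1833: 31 − 24 = 7 days remain.
Then September (30): 30 days.
October 1–19, 1833: 19 days.
Residual: 56 days.
Total: 421 days.

421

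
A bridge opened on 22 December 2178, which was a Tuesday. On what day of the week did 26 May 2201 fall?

Tuesday

Day-of-year of December 22, 2178: 356.
Day-of-year of May 26, 2201: 146.
2178 has 365 days, so 365 − 356 = 9 days remain in 2178.
Full years 2179–2200: 17 common + 5 leap = 17×365 + 5×366 = 8035 days.
Total: 9 + 8035 + 146 = 8190 days.
8190 is a multiple of 7, so 26 May 2201 falls on the same weekday: Tuesday.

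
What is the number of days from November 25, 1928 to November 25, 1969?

Day-of-year of November 25, 1928: 330.
Day-of-year of November 25, 1969: 329.
1928 has 366 days, so 366 − 330 = 36 days remain in 1928.
Full years 1929–1968: 30 common + 10 leap = 30×365 + 10×366 = 14610 days.
Total: 36 + 14610 + 329 = 14975 days.

14975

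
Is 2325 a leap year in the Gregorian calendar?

No

2325 is not a leap year.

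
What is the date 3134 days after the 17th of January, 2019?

the 17th of August, 2027

Count 3134 days after January 17, 2019:
From January 17, 2019 to January 17, 2027: 8 years, of which 2 contain a Feb 29 — 6×365 + 2×366 = 2922 days.
January 2027: 31 − 17 = 14 days remain.
Then February 2027 (28), March (31), April (30), May (31), June (30), July (31): 28 + 31 + 30 + 31 + 30 + 31 = 181 days.
August 1–17, 2027: 17 days.
Residual: 212 days.
Total: 3134 days.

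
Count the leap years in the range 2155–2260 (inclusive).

26

Years divisible by 4: 2156, 2160, …, 2260 — 27 in all.
Of these, 2200 is divisible by 100 but not 400, so not leap.
Leap years: 27 − 1 = 26.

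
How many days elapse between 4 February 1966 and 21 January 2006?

14596

Day-of-year of February 4, 1966: 35.
Day-of-year of January 21, 2006: 21.
1966 has 365 days, so 365 − 35 = 330 days remain in 1966.
Full years 1967–2005: 29 common + 10 leap = 29×365 + 10×366 = 14245 days.
Total: 330 + 14245 + 21 = 14596 days.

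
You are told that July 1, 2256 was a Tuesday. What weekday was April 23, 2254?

Sunday

Count forward from the earlier date (April 23, 2254) to the later (July 1, 2256):
April 23, 2254 → April 23, 2255: 365 days.
April 23, 2255 → April 23, 2256: 366 days (2256 is a leap year).
April 2256: 30 − 23 = 7 days remain.
Then May (31), June (30): 31 + 30 = 61 days.
July 1, 2256: 1 day.
Residual: 69 days.
Total: 800 days.
800 mod 7 = 2, so 2 days before Tuesday is Sunday.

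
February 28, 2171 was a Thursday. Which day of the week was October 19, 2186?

From February 28, 2171 to February 28, 2186: 15 years, of which 4 contain a Feb 29 — 11×365 + 4×366 = 5479 days.
February 2186: 28 − 28 = 0 days remain (2186 is not a leap year, so February has 28 days).
Then March (31), April (30), May (31), June (30), July (31), August (31), September (30): 31 + 30 + 31 + 30 + 31 + 31 + 30 = 214 days.
October 1–19, 2186: 19 days.
Residual: 233 days.
Total: 5712 days.
5712 is a multiple of 7, so October 19, 2186 falls on the same weekday: Thursday.

Thursday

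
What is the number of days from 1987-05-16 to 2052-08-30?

Day-of-year of May 16, 1987: 136.
Day-of-year of August 30, 2052: 243.
1987 has 365 days, so 365 − 136 = 229 days remain in 1987.
Full years 1988–2051: 48 common + 16 leap = 48×365 + 16×366 = 23376 days.
Total: 229 + 23376 + 243 = 23848 days.

23848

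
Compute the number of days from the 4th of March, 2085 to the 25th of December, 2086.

March 2085: 31 − 4 = 27 days remain.
Then 20 full months totalling 609 days.
December 1–25, 2086: 25 days.
Total: 27 + 609 + 25 = 661 days.

661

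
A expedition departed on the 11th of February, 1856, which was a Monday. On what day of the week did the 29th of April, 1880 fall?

Day-of-year of February 11, 1856: 42.
Day-of-year of April 29, 1880: 120.
1856 has 366 days, so 366 − 42 = 324 days remain in 1856.
Full years 1857–1879: 18 common + 5 leap = 18×365 + 5×366 = 8400 days.
Total: 324 + 8400 + 120 = 8844 days.
8844 mod 7 = 3, so 3 days after Monday is Thursday.

Thursday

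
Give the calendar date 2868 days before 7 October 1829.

30 November 1821

Count 2868 days before October 7, 1829:
Day-of-year of November 30, 1821: 334.
Day-of-year of October 7, 1829: 280.
1821 has 365 days, so 365 − 334 = 31 days remain in 1821.
Full years 1822–1828: 5 common + 2 leap = 5×365 + 2×366 = 2557 days.
Total: 31 + 2557 + 280 = 2868 days.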